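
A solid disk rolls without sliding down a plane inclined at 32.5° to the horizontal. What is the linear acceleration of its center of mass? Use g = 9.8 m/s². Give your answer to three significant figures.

For this body I = (1/2)MR², i.e. k = I/(MR²) = 0.5.
Newton's second law down the slope: Mg sinθ − f = Ma. The torque equation fR = Iα (with α = a/R) gives f = kMa.
Eliminating f: Mg sinθ = (1+k)Ma, so a = g sinθ/(1+k) = 9.8 × sin32.5° / 1.5 ≈ 3.51 m/s².

a ≈ 3.51 m/s²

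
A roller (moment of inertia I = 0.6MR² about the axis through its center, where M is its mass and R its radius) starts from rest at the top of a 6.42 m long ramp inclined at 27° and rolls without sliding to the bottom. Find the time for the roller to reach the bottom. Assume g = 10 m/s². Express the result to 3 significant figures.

For this body I = 0.6MR², i.e. k = I/(MR²) = 0.6.
Newton's second law down the slope: Mg sinθ − f = Ma. The torque equation fR = Iα (with α = a/R) gives f = kMa.
Hence a = g sinθ/(1+k) = 10×sin27°/1.6 = 2.837 m/s².
Starting from rest, L = ½at², so t = √(2L/a) = √(2×6.42/2.837) ≈ 2.13 s.

t ≈ 2.13 s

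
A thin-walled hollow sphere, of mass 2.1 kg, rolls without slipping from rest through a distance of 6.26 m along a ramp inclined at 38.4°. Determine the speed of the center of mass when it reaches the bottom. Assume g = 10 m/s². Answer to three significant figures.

v ≈ 6.83 m/s

For this body I = (2/3)MR², i.e. k = I/(MR²) = 2/3.
Since it rolls without slipping, ω = v/R and KE = ½Mv² + ½Iω² = ½(1+k)Mv² = (5/6)Mv².
The vertical drop is h = L sinθ = 6.26 × sin38.4° = 3.888 m.
Energy conservation: Mgh = (5/6)Mv², so v = √(2gh/(1+k)) = √(2 × 10 × 3.888 / 1.667) ≈ 6.83 m/s.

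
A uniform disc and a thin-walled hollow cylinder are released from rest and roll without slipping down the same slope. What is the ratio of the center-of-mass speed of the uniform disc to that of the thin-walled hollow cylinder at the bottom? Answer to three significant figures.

Each satisfies Mgh = ½(1+k)Mv² with k = I/(MR²), so v ∝ 1/√(1+k).
For the uniform disc k = 0.5; for the thin-walled hollow cylinder k = 1.
v₁/v₂ = √((1+k₂)/(1+k₁)) = √(2/1.5) ≈ 1.15.

v_ratio ≈ 1.15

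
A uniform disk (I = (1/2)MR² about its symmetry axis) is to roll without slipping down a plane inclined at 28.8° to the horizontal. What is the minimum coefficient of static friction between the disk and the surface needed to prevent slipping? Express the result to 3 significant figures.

μ_min ≈ 0.183

For this body I = (1/2)MR², i.e. k = I/(MR²) = 0.5.
Translational: Mg sinθ − f = Ma. Rotational about the CM: fR = Iα = kMRa, so f = kMa.
These give a = g sinθ/(1+k) and the required friction f = kMg sinθ/(1+k).
With N = Mg cosθ, the no-slip condition f ≤ μN gives μ_min = f/N = k tanθ/(1+k).
μ_min = 0.5 × tan28.8° / 1.5 ≈ 0.183.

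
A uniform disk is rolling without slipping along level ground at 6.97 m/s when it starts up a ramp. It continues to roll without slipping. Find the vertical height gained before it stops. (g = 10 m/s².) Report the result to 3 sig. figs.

h ≈ 3.64 m

For this body I = (1/2)MR², i.e. k = I/(MR²) = 0.5.
Rolling without slipping gives ω = v/R, so the total kinetic energy is ½Mv² + ½Iω² = ½(1+k)Mv² = (3/4)Mv².
At the top the kinetic energy is zero, so (3/4)Mv₀² = Mgh.
Thus h = (1+k)v₀²/(2g) = 1.5 × 6.97² / (2 × 10) ≈ 3.64 m.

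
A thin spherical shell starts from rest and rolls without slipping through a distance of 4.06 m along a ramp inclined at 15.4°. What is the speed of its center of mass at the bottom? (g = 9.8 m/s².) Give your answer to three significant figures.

With I = (2/3)MR², the ratio k = I/(MR²) is 2/3.
Rolling without slipping gives ω = v/R, so the total kinetic energy is ½Mv² + ½Iω² = ½(1+k)Mv² = (5/6)Mv².
The vertical drop is h = L sinθ = 4.06 × sin15.4° = 1.078 m.
Setting Mgh = (5/6)Mv² gives v = √(2gh/(1+k)) = √(2·9.8·1.078/1.667) ≈ 3.56 m/s.

v ≈ 3.56 m/s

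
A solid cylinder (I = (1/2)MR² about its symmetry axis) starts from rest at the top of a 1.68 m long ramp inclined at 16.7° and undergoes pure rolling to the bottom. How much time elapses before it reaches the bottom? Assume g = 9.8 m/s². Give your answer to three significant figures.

t ≈ 1.34 s

The moment of inertia is (1/2)MR², giving k ≡ I/(MR²) = 0.5.
Newton's second law down the slope: Mg sinθ − f = Ma. The torque equation fR = Iα (with α = a/R) gives f = kMa.
Hence a = g sinθ/(1+k) = 9.8×sin16.7°/1.5 = 1.877 m/s².
With constant a from rest, t = √(2L/a) = √(2·1.68/1.877) ≈ 1.34 s.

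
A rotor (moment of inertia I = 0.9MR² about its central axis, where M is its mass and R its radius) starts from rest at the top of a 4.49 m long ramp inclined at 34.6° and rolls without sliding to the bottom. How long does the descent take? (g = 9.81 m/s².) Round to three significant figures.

The moment of inertia is 0.9MR², giving k ≡ I/(MR²) = 0.9.
Newton's second law down the slope: Mg sinθ − f = Ma. The torque equation fR = Iα (with α = a/R) gives f = kMa.
Hence a = g sinθ/(1+k) = 9.81×sin34.6°/1.9 = 2.932 m/s².
Starting from rest, L = ½at², so t = √(2L/a) = √(2×4.49/2.932) ≈ 1.75 s.

t ≈ 1.75 s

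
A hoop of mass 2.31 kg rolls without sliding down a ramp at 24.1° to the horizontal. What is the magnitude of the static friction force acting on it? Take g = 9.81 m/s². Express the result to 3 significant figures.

f ≈ 4.63 N

The moment of inertia is MR², giving k ≡ I/(MR²) = 1.
Translational: Mg sinθ − f = Ma. Rotational about the CM: fR = Iα = kMRa, so f = kMa.
Combining, a = g sinθ/(1+k) and f = kMa = kMg sinθ/(1+k).
f = 1 × 2.31 × 9.81 × sin24.1° / 2 ≈ 4.63 N.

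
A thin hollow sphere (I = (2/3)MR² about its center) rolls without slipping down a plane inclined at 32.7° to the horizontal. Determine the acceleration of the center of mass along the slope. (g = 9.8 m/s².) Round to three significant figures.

a ≈ 3.18 m/s²

Here I = (2/3)MR², so the shape factor k = I/(MR²) = 2/3.
Newton's second law down the slope: Mg sinθ − f = Ma. The torque equation fR = Iα (with α = a/R) gives f = kMa.
Eliminating f: Mg sinθ = (1+k)Ma, so a = g sinθ/(1+k) = 9.8 × sin32.7° / 1.667 ≈ 3.18 m/s².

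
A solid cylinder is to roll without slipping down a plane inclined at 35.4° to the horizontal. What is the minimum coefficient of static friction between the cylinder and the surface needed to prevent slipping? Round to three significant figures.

μ_min ≈ 0.237

For this body I = (1/2)MR², i.e. k = I/(MR²) = 0.5.
Newton's second law down the slope: Mg sinθ − f = Ma. The torque equation fR = Iα (with α = a/R) gives f = kMa.
These give a = g sinθ/(1+k) and the required friction f = kMg sinθ/(1+k).
With N = Mg cosθ, the no-slip condition f ≤ μN gives μ_min = f/N = k tanθ/(1+k).
μ_min = 0.5 × tan35.4° / 1.5 ≈ 0.237.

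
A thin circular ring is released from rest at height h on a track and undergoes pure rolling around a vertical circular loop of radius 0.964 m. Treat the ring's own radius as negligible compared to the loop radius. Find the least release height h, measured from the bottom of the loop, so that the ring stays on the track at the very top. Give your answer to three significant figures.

With I = MR², the ratio k = I/(MR²) is 1.
At the top of the loop, the minimum-contact condition is Mg = Mv_top²/r, so v_top² = gr.
With ω = v/R, the kinetic energy at speed v is ½(1+k)Mv² = Mv².
Energy conservation from release (height h) to the top (height 2r): Mgh = Mg(2r) + M·gr.
Thus h_min = 2r + (1+k)r/2 = r(2 + 2/2) = 0.964 × 3 ≈ 2.89 m.

h_min ≈ 2.89 m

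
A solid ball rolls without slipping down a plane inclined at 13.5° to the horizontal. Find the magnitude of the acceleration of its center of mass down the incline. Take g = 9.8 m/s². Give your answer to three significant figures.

The moment of inertia is (2/5)MR², giving k ≡ I/(MR²) = 0.4.
Newton's second law down the slope: Mg sinθ − f = Ma. The torque equation fR = Iα (with α = a/R) gives f = kMa.
Eliminating f: Mg sinθ = (1+k)Ma, so a = g sinθ/(1+k) = 9.8 × sin13.5° / 1.4 ≈ 1.63 m/s².

a ≈ 1.63 m/s²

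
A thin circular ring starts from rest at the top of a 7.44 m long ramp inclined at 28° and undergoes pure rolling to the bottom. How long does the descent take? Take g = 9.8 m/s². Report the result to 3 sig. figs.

The moment of inertia is MR², giving k ≡ I/(MR²) = 1.
Along the incline Mg sinθ − f = Ma, and torque about the center fR = Iα = kMR²(a/R) gives f = kMa.
Hence a = g sinθ/(1+k) = 9.8×sin28°/2 = 2.3 m/s².
With constant a from rest, t = √(2L/a) = √(2·7.44/2.3) ≈ 2.54 s.

t ≈ 2.54 s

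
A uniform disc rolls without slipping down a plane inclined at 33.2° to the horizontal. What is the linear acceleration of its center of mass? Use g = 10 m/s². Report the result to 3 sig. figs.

a ≈ 3.65 m/s²

With I = (1/2)MR², the ratio k = I/(MR²) is 0.5.
Newton's second law down the slope: Mg sinθ − f = Ma. The torque equation fR = Iα (with α = a/R) gives f = kMa.
Eliminating f: Mg sinθ = (1+k)Ma, so a = g sinθ/(1+k) = 10 × sin33.2° / 1.5 ≈ 3.65 m/s².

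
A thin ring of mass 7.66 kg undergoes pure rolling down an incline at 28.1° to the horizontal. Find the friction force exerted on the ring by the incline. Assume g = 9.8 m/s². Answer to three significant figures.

The moment of inertia is MR², giving k ≡ I/(MR²) = 1.
Newton's second law down the slope: Mg sinθ − f = Ma. The torque equation fR = Iα (with α = a/R) gives f = kMa.
Combining, a = g sinθ/(1+k) and f = kMa = kMg sinθ/(1+k).
f = 1 × 7.66 × 9.8 × sin28.1° / 2 ≈ 17.7 N.

f ≈ 17.7 N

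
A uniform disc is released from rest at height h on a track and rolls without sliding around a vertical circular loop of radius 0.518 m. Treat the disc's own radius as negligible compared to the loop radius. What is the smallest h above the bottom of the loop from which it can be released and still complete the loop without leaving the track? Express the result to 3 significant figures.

h_min ≈ 1.42 m

The moment of inertia is (1/2)MR², giving k ≡ I/(MR²) = 0.5.
At the top of the loop, the minimum-contact condition is Mg = Mv_top²/r, so v_top² = gr.
With ω = v/R, the kinetic energy at speed v is ½(1+k)Mv² = (3/4)Mv².
Energy conservation from release (height h) to the top (height 2r): Mgh = Mg(2r) + (3/4)M·gr.
Thus h_min = 2r + (1+k)r/2 = r(2 + 1.5/2) = 0.518 × 2.75 ≈ 1.42 m.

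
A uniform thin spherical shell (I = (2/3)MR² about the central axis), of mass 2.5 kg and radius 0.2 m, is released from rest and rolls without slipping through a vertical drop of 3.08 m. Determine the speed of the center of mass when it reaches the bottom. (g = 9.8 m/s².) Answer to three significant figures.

v ≈ 6.02 m/s

For this body I = (2/3)MR², i.e. k = I/(MR²) = 2/3.
The rolling condition ω = v/R makes the rotational term ½I(v/R)² = ½kMv², so KE_total = ½(1+k)Mv² = (5/6)Mv².
Setting Mgh = (5/6)Mv² gives v = √(2gh/(1+k)) = √(2·9.8·3.08/1.667) ≈ 6.02 m/s.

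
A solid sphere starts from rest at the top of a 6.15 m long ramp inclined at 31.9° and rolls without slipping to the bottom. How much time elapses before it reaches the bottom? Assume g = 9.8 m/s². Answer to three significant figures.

t ≈ 1.82 s

The moment of inertia is (2/5)MR², giving k ≡ I/(MR²) = 0.4.
Newton's second law down the slope: Mg sinθ − f = Ma. The torque equation fR = Iα (with α = a/R) gives f = kMa.
Hence a = g sinθ/(1+k) = 9.8×sin31.9°/1.4 = 3.699 m/s².
Starting from rest, L = ½at², so t = √(2L/a) = √(2×6.15/3.699) ≈ 1.82 s.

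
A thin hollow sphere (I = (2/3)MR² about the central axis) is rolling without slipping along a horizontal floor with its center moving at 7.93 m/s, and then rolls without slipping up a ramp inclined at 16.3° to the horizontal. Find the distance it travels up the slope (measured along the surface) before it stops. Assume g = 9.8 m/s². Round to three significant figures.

d ≈ 19.1 m

With I = (2/3)MR², the ratio k = I/(MR²) is 2/3.
The rolling condition ω = v/R makes the rotational term ½I(v/R)² = ½kMv², so KE_total = ½(1+k)Mv² = (5/6)Mv².
Setting this equal to Mgh gives the vertical rise h = (1+k)v₀²/(2g) = 1.667×7.93²/(2×9.8) = 5.347 m.
The distance along the slope is d = h/sinθ = 5.347/sin16.3° ≈ 19.1 m.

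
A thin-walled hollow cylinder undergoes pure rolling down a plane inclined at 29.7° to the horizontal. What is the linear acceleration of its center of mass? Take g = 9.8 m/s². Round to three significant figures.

a ≈ 2.43 m/s²

The moment of inertia is MR², giving k ≡ I/(MR²) = 1.
Translational: Mg sinθ − f = Ma. Rotational about the CM: fR = Iα = kMRa, so f = kMa.
Eliminating f: Mg sinθ = (1+k)Ma, so a = g sinθ/(1+k) = 9.8 × sin29.7° / 2 ≈ 2.43 m/s².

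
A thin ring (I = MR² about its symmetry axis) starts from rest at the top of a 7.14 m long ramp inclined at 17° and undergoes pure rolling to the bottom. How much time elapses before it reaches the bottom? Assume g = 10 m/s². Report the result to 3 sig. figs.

t ≈ 3.13 s

With I = MR², the ratio k = I/(MR²) is 1.
Translational: Mg sinθ − f = Ma. Rotational about the CM: fR = Iα = kMRa, so f = kMa.
Hence a = g sinθ/(1+k) = 10×sin17°/2 = 1.462 m/s².
Starting from rest, L = ½at², so t = √(2L/a) = √(2×7.14/1.462) ≈ 3.13 s.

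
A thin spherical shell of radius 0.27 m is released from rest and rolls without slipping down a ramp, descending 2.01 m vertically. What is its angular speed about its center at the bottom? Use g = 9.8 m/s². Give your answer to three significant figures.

ω ≈ 18.0 rad/s

For this body I = (2/3)MR², i.e. k = I/(MR²) = 2/3.
Pure rolling means v = ωR; then KE = ½Mv² + ½I(v/R)² = ½(1+k)Mv² = (5/6)Mv².
Energy conservation Mgh = ½(1+k)Mv² gives v = √(2gh/(1+k)) = √(2 × 9.8 × 2.01 / 1.667) = 4.862 m/s.
The angular speed follows from ω = v/R = 4.862/0.27 ≈ 18.0 rad/s.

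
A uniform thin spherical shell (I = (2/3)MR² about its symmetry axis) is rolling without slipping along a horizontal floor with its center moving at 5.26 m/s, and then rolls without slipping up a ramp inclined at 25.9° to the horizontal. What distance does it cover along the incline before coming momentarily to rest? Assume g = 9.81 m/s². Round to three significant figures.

d ≈ 5.38 m

The moment of inertia is (2/3)MR², giving k ≡ I/(MR²) = 2/3.
Since it rolls without slipping, ω = v/R and KE = ½Mv² + ½Iω² = ½(1+k)Mv² = (5/6)Mv².
Setting this equal to Mgh gives the vertical rise h = (1+k)v₀²/(2g) = 1.667×5.26²/(2×9.81) = 2.35 m.
The distance along the slope is d = h/sinθ = 2.35/sin25.9° ≈ 5.38 m.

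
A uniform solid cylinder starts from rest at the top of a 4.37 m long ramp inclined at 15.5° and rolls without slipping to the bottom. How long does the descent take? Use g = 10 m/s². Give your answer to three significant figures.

Here I = (1/2)MR², so the shape factor k = I/(MR²) = 0.5.
Newton's second law down the slope: Mg sinθ − f = Ma. The torque equation fR = Iα (with α = a/R) gives f = kMa.
Hence a = g sinθ/(1+k) = 10×sin15.5°/1.5 = 1.782 m/s².
Starting from rest, L = ½at², so t = √(2L/a) = √(2×4.37/1.782) ≈ 2.21 s.

t ≈ 2.21 s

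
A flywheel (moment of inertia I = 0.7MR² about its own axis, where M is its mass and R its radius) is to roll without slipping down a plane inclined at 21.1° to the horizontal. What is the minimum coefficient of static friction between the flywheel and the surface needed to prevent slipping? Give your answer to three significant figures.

μ_min ≈ 0.159

The moment of inertia is 0.7MR², giving k ≡ I/(MR²) = 0.7.
Translational: Mg sinθ − f = Ma. Rotational about the CM: fR = Iα = kMRa, so f = kMa.
These give a = g sinθ/(1+k) and the required friction f = kMg sinθ/(1+k).
With N = Mg cosθ, the no-slip condition f ≤ μN gives μ_min = f/N = k tanθ/(1+k).
μ_min = 0.7 × tan21.1° / 1.7 ≈ 0.159.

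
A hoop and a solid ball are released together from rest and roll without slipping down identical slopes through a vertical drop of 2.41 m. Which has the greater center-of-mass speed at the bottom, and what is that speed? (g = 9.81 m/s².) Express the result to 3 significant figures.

the solid ball, at v ≈ 5.81 m/s

For rolling without slipping, Mgh = ½(1+k)Mv² where k = I/(MR²), so v = √(2gh/(1+k)).
Hoop: k = 1, giving v = √(2×9.81×2.41/2) = 4.862 m/s.
Solid ball: k = 0.4, giving v = √(2×9.81×2.41/1.4) = 5.812 m/s.
The smaller k wins: the solid ball, at ≈ 5.81 m/s.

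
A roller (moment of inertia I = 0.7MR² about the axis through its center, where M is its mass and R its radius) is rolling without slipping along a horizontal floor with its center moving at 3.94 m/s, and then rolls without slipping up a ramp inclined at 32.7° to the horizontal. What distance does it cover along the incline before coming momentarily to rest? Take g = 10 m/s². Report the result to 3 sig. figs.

d ≈ 2.44 m

With I = 0.7MR², the ratio k = I/(MR²) is 0.7.
Pure rolling means v = ωR; then KE = ½Mv² + ½I(v/R)² = ½(1+k)Mv² = (17/20)Mv².
Setting this equal to Mgh gives the vertical rise h = (1+k)v₀²/(2g) = 1.7×3.94²/(2×10) = 1.32 m.
Along the incline, d = h/sinθ = 1.32/sin32.7° ≈ 2.44 m.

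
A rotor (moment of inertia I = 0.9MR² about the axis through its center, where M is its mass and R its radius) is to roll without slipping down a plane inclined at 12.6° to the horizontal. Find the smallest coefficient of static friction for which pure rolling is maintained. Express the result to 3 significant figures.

μ_min ≈ 0.106

For this body I = 0.9MR², i.e. k = I/(MR²) = 0.9.
Along the incline Mg sinθ − f = Ma, and torque about the center fR = Iα = kMR²(a/R) gives f = kMa.
These give a = g sinθ/(1+k) and the required friction f = kMg sinθ/(1+k).
The normal force is N = Mg cosθ, so μ_min = f/N = k tanθ/(1+k).
μ_min = 0.9 × tan12.6° / 1.9 ≈ 0.106.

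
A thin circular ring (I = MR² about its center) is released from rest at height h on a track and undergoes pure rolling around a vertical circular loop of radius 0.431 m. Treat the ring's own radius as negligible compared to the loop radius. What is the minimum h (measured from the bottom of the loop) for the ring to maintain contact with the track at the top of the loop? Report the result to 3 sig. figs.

h_min ≈ 1.29 m

With I = MR², the ratio k = I/(MR²) is 1.
At the top of the loop, the minimum-contact condition is Mg = Mv_top²/r, so v_top² = gr.
With ω = v/R, the kinetic energy at speed v is ½(1+k)Mv² = Mv².
Energy conservation from release (height h) to the top (height 2r): Mgh = Mg(2r) + M·gr.
Thus h_min = 2r + (1+k)r/2 = r(2 + 2/2) = 0.431 × 3 ≈ 1.29 m.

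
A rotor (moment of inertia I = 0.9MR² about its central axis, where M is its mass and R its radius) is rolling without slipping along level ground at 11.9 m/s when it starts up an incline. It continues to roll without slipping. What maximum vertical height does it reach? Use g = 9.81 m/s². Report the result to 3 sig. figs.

The moment of inertia is 0.9MR², giving k ≡ I/(MR²) = 0.9.
Pure rolling means v = ωR; then KE = ½Mv² + ½I(v/R)² = ½(1+k)Mv² = (19/20)Mv².
All of this converts to potential energy at the highest point: (19/20)Mv₀² = Mgh.
Thus h = (1+k)v₀²/(2g) = 1.9 × 11.9² / (2 × 9.81) ≈ 13.7 m.

h ≈ 13.7 m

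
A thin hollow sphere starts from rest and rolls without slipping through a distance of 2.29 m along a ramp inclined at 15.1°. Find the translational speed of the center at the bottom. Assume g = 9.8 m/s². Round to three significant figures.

v ≈ 2.65 m/s

Here I = (2/3)MR², so the shape factor k = I/(MR²) = 2/3.
Pure rolling means v = ωR; then KE = ½Mv² + ½I(v/R)² = ½(1+k)Mv² = (5/6)Mv².
The vertical drop is h = L sinθ = 2.29 × sin15.1° = 0.5966 m.
Setting Mgh = (5/6)Mv² gives v = √(2gh/(1+k)) = √(2·9.8·0.5966/1.667) ≈ 2.65 m/s.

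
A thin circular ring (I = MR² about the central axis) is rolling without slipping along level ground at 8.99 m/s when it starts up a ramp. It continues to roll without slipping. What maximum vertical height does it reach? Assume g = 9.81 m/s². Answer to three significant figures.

h ≈ 8.24 m

With I = MR², the ratio k = I/(MR²) is 1.
The rolling condition ω = v/R makes the rotational term ½I(v/R)² = ½kMv², so KE_total = ½(1+k)Mv² = Mv².
All of this converts to potential energy at the highest point: Mv₀² = Mgh.
Thus h = (1+k)v₀²/(2g) = 2 × 8.99² / (2 × 9.81) ≈ 8.24 m.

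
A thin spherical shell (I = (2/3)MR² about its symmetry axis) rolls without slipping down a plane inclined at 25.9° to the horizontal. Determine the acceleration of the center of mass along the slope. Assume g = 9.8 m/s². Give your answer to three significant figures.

For this body I = (2/3)MR², i.e. k = I/(MR²) = 2/3.
Translational: Mg sinθ − f = Ma. Rotational about the CM: fR = Iα = kMRa, so f = kMa.
Eliminating f: Mg sinθ = (1+k)Ma, so a = g sinθ/(1+k) = 9.8 × sin25.9° / 1.667 ≈ 2.57 m/s².

a ≈ 2.57 m/s²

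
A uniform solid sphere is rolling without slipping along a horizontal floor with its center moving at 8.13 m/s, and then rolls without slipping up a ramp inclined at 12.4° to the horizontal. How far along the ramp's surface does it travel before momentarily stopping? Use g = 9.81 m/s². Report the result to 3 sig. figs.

Here I = (2/5)MR², so the shape factor k = I/(MR²) = 0.4.
Pure rolling means v = ωR; then KE = ½Mv² + ½I(v/R)² = ½(1+k)Mv² = (7/10)Mv².
Setting this equal to Mgh gives the vertical rise h = (1+k)v₀²/(2g) = 1.4×8.13²/(2×9.81) = 4.716 m.
The distance along the slope is d = h/sinθ = 4.716/sin12.4° ≈ 22.0 m.

d ≈ 22.0 m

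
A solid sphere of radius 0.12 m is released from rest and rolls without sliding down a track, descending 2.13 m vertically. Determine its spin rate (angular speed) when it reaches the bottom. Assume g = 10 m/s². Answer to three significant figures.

ω ≈ 46.0 rad/s

With I = (2/5)MR², the ratio k = I/(MR²) is 0.4.
Rolling without slipping gives ω = v/R, so the total kinetic energy is ½Mv² + ½Iω² = ½(1+k)Mv² = (7/10)Mv².
Energy conservation Mgh = ½(1+k)Mv² gives v = √(2gh/(1+k)) = √(2 × 10 × 2.13 / 1.4) = 5.516 m/s.
Then ω = v/R = 5.516 / 0.12 ≈ 46.0 rad/s.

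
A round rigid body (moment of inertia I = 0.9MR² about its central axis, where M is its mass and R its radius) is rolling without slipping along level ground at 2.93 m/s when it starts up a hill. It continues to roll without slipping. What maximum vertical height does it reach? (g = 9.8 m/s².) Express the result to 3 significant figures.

With I = 0.9MR², the ratio k = I/(MR²) is 0.9.
Pure rolling means v = ωR; then KE = ½Mv² + ½I(v/R)² = ½(1+k)Mv² = (19/20)Mv².
All of this converts to potential energy at the highest point: (19/20)Mv₀² = Mgh.
Thus h = (1+k)v₀²/(2g) = 1.9 × 2.93² / (2 × 9.8) ≈ 0.832 m.

h ≈ 0.832 m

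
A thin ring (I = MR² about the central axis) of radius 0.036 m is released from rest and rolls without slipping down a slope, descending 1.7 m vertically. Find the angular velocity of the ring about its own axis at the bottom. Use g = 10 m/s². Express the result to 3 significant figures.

The moment of inertia is MR², giving k ≡ I/(MR²) = 1.
Pure rolling means v = ωR; then KE = ½Mv² + ½I(v/R)² = ½(1+k)Mv² = Mv².
Energy conservation Mgh = ½(1+k)Mv² gives v = √(2gh/(1+k)) = √(2 × 10 × 1.7 / 2) = 4.123 m/s.
The angular speed follows from ω = v/R = 4.123/0.036 ≈ 115 rad/s.

ω ≈ 115 rad/s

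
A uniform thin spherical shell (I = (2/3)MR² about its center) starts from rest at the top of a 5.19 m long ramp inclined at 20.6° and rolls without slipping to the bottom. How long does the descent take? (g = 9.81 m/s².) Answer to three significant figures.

The moment of inertia is (2/3)MR², giving k ≡ I/(MR²) = 2/3.
Along the incline Mg sinθ − f = Ma, and torque about the center fR = Iα = kMR²(a/R) gives f = kMa.
Hence a = g sinθ/(1+k) = 9.81×sin20.6°/1.667 = 2.071 m/s².
Starting from rest, L = ½at², so t = √(2L/a) = √(2×5.19/2.071) ≈ 2.24 s.

t ≈ 2.24 s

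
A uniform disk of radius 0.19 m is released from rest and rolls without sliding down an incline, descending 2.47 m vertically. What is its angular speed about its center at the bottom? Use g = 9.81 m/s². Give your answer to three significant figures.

ω ≈ 29.9 rad/s

Here I = (1/2)MR², so the shape factor k = I/(MR²) = 0.5.
Pure rolling means v = ωR; then KE = ½Mv² + ½I(v/R)² = ½(1+k)Mv² = (3/4)Mv².
Energy conservation Mgh = ½(1+k)Mv² gives v = √(2gh/(1+k)) = √(2 × 9.81 × 2.47 / 1.5) = 5.684 m/s.
Then ω = v/R = 5.684 / 0.19 ≈ 29.9 rad/s.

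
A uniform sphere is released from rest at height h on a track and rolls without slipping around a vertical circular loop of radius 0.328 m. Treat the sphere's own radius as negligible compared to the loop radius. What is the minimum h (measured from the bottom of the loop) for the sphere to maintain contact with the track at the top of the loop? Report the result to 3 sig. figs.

With I = (2/5)MR², the ratio k = I/(MR²) is 0.4.
At the top of the loop, the minimum-contact condition is Mg = Mv_top²/r, so v_top² = gr.
With ω = v/R, the kinetic energy at speed v is ½(1+k)Mv² = (7/10)Mv².
Energy conservation from release (height h) to the top (height 2r): Mgh = Mg(2r) + (7/10)M·gr.
Thus h_min = 2r + (1+k)r/2 = r(2 + 1.4/2) = 0.328 × 2.7 ≈ 0.886 m.

h_min ≈ 0.886 m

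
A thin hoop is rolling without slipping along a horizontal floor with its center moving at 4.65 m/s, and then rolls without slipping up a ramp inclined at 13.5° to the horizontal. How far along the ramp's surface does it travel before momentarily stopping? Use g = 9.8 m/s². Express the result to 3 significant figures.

The moment of inertia is MR², giving k ≡ I/(MR²) = 1.
The rolling condition ω = v/R makes the rotational term ½I(v/R)² = ½kMv², so KE_total = ½(1+k)Mv² = Mv².
Setting this equal to Mgh gives the vertical rise h = (1+k)v₀²/(2g) = 2×4.65²/(2×9.8) = 2.206 m.
The distance along the slope is d = h/sinθ = 2.206/sin13.5° ≈ 9.45 m.

d ≈ 9.45 m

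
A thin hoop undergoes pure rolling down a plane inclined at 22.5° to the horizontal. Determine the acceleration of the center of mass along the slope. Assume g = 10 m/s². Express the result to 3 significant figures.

a ≈ 1.91 m/s²

The moment of inertia is MR², giving k ≡ I/(MR²) = 1.
Newton's second law down the slope: Mg sinθ − f = Ma. The torque equation fR = Iα (with α = a/R) gives f = kMa.
Eliminating f: Mg sinθ = (1+k)Ma, so a = g sinθ/(1+k) = 10 × sin22.5° / 2 ≈ 1.91 m/s².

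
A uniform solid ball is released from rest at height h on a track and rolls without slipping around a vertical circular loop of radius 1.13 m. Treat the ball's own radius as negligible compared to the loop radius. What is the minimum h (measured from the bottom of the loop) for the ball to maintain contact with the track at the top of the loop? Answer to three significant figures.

The moment of inertia is (2/5)MR², giving k ≡ I/(MR²) = 0.4.
At the top of the loop, the minimum-contact condition is Mg = Mv_top²/r, so v_top² = gr.
With ω = v/R, the kinetic energy at speed v is ½(1+k)Mv² = (7/10)Mv².
Energy conservation from release (height h) to the top (height 2r): Mgh = Mg(2r) + (7/10)M·gr.
Thus h_min = 2r + (1+k)r/2 = r(2 + 1.4/2) = 1.13 × 2.7 ≈ 3.05 m.

h_min ≈ 3.05 m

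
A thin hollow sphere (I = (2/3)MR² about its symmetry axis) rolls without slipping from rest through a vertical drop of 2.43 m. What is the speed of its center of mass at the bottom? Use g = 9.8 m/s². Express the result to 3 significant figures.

v ≈ 5.35 m/s

With I = (2/3)MR², the ratio k = I/(MR²) is 2/3.
Since it rolls without slipping, ω = v/R and KE = ½Mv² + ½Iω² = ½(1+k)Mv² = (5/6)Mv².
Setting Mgh = (5/6)Mv² gives v = √(2gh/(1+k)) = √(2·9.8·2.43/1.667) ≈ 5.35 m/s.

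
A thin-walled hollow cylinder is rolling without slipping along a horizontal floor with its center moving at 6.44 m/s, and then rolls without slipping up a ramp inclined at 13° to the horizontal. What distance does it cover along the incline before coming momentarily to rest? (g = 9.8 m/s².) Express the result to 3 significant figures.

Here I = MR², so the shape factor k = I/(MR²) = 1.
Rolling without slipping gives ω = v/R, so the total kinetic energy is ½Mv² + ½Iω² = ½(1+k)Mv² = Mv².
Setting this equal to Mgh gives the vertical rise h = (1+k)v₀²/(2g) = 2×6.44²/(2×9.8) = 4.232 m.
Along the incline, d = h/sinθ = 4.232/sin13° ≈ 18.8 m.

d ≈ 18.8 m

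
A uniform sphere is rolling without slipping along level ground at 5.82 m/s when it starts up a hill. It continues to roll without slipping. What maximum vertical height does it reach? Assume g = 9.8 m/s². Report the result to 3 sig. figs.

h ≈ 2.42 m

Here I = (2/5)MR², so the shape factor k = I/(MR²) = 0.4.
Since it rolls without slipping, ω = v/R and KE = ½Mv² + ½Iω² = ½(1+k)Mv² = (7/10)Mv².
All of this converts to potential energy at the highest point: (7/10)Mv₀² = Mgh.
Thus h = (1+k)v₀²/(2g) = 1.4 × 5.82² / (2 × 9.8) ≈ 2.42 m.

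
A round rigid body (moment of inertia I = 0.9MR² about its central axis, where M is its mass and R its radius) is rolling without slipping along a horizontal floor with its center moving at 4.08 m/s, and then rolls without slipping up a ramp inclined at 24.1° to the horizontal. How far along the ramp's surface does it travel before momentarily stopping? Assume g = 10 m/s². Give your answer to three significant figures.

d ≈ 3.87 m

Here I = 0.9MR², so the shape factor k = I/(MR²) = 0.9.
The rolling condition ω = v/R makes the rotational term ½I(v/R)² = ½kMv², so KE_total = ½(1+k)Mv² = (19/20)Mv².
Setting this equal to Mgh gives the vertical rise h = (1+k)v₀²/(2g) = 1.9×4.08²/(2×10) = 1.581 m.
The distance along the slope is d = h/sinθ = 1.581/sin24.1° ≈ 3.87 m.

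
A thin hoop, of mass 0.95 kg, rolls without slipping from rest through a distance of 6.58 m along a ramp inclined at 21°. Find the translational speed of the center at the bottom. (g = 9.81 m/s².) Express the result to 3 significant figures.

For this body I = MR², i.e. k = I/(MR²) = 1.
Rolling without slipping gives ω = v/R, so the total kinetic energy is ½Mv² + ½Iω² = ½(1+k)Mv² = Mv².
The vertical drop is h = L sinθ = 6.58 × sin21° = 2.358 m.
Setting Mgh = Mv² gives v = √(2gh/(1+k)) = √(2·9.81·2.358/2) ≈ 4.81 m/s.

v ≈ 4.81 m/s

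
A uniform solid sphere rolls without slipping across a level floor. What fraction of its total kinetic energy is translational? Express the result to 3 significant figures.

fraction ≈ 0.714

The moment of inertia is (2/5)MR², giving k ≡ I/(MR²) = 0.4.
Since ω = v/R, the translational part is ½Mv² and the rotational part is ½I(v/R)² = ½kMv²; the total is ½(1+k)Mv².
The translational fraction is therefore 1/(1+k) = 1/1.4 ≈ 0.714.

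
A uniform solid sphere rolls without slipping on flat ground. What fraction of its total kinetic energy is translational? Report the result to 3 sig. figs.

fraction ≈ 0.714

Here I = (2/5)MR², so the shape factor k = I/(MR²) = 0.4.
With ω = v/R, KE_trans = ½Mv² and KE_rot = ½Iω² = ½kMv², so KE_total = ½(1+k)Mv².
The translational fraction is therefore 1/(1+k) = 1/1.4 ≈ 0.714.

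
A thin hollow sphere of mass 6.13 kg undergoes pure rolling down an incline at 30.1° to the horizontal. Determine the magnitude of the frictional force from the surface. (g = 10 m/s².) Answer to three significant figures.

With I = (2/3)MR², the ratio k = I/(MR²) is 2/3.
Newton's second law down the slope: Mg sinθ − f = Ma. The torque equation fR = Iα (with α = a/R) gives f = kMa.
Combining, a = g sinθ/(1+k) and f = kMa = kMg sinθ/(1+k).
f = (2/3) × 6.13 × 10 × sin30.1° / 1.667 ≈ 12.3 N.

f ≈ 12.3 N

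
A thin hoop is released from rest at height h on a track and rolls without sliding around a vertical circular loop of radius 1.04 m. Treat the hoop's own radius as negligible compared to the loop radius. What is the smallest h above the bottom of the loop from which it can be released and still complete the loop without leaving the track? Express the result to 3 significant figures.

h_min ≈ 3.12 m

Here I = MR², so the shape factor k = I/(MR²) = 1.
At the top of the loop, the minimum-contact condition is Mg = Mv_top²/r, so v_top² = gr.
With ω = v/R, the kinetic energy at speed v is ½(1+k)Mv² = Mv².
Energy conservation from release (height h) to the top (height 2r): Mgh = Mg(2r) + M·gr.
Thus h_min = 2r + (1+k)r/2 = r(2 + 2/2) = 1.04 × 3 ≈ 3.12 m.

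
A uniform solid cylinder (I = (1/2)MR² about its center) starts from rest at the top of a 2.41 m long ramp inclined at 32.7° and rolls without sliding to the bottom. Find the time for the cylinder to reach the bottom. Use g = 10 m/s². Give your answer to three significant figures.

t ≈ 1.16 s

The moment of inertia is (1/2)MR², giving k ≡ I/(MR²) = 0.5.
Along the incline Mg sinθ − f = Ma, and torque about the center fR = Iα = kMR²(a/R) gives f = kMa.
Hence a = g sinθ/(1+k) = 10×sin32.7°/1.5 = 3.602 m/s².
Starting from rest, L = ½at², so t = √(2L/a) = √(2×2.41/3.602) ≈ 1.16 s.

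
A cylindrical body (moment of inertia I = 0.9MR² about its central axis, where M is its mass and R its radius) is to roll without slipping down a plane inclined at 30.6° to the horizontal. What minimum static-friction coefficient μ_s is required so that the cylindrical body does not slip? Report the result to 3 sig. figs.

μ_min ≈ 0.280

The moment of inertia is 0.9MR², giving k ≡ I/(MR²) = 0.9.
Along the incline Mg sinθ − f = Ma, and torque about the center fR = Iα = kMR²(a/R) gives f = kMa.
These give a = g sinθ/(1+k) and the required friction f = kMg sinθ/(1+k).
With N = Mg cosθ, the no-slip condition f ≤ μN gives μ_min = f/N = k tanθ/(1+k).
μ_min = 0.9 × tan30.6° / 1.9 ≈ 0.280.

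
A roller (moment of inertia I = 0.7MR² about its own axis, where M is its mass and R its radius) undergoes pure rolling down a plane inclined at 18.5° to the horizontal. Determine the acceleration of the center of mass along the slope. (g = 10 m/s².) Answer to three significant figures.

a ≈ 1.87 m/s²

Here I = 0.7MR², so the shape factor k = I/(MR²) = 0.7.
Translational: Mg sinθ − f = Ma. Rotational about the CM: fR = Iα = kMRa, so f = kMa.
Eliminating f: Mg sinθ = (1+k)Ma, so a = g sinθ/(1+k) = 10 × sin18.5° / 1.7 ≈ 1.87 m/s².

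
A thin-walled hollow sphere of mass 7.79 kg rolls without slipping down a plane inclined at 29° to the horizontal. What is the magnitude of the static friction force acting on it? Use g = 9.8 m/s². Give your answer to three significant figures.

f ≈ 14.8 N

With I = (2/3)MR², the ratio k = I/(MR²) is 2/3.
Newton's second law down the slope: Mg sinθ − f = Ma. The torque equation fR = Iα (with α = a/R) gives f = kMa.
Combining, a = g sinθ/(1+k) and f = kMa = kMg sinθ/(1+k).
f = (2/3) × 7.79 × 9.8 × sin29° / 1.667 ≈ 14.8 N.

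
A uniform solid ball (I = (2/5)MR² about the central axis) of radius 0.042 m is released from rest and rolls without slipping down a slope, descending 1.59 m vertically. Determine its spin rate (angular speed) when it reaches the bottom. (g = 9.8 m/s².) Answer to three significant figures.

The moment of inertia is (2/5)MR², giving k ≡ I/(MR²) = 0.4.
Since it rolls without slipping, ω = v/R and KE = ½Mv² + ½Iω² = ½(1+k)Mv² = (7/10)Mv².
Energy conservation Mgh = ½(1+k)Mv² gives v = √(2gh/(1+k)) = √(2 × 9.8 × 1.59 / 1.4) = 4.718 m/s.
The angular speed follows from ω = v/R = 4.718/0.042 ≈ 112 rad/s.

ω ≈ 112 rad/s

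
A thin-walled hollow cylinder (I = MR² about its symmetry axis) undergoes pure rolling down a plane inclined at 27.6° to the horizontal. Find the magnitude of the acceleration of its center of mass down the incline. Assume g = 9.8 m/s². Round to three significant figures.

With I = MR², the ratio k = I/(MR²) is 1.
Newton's second law down the slope: Mg sinθ − f = Ma. The torque equation fR = Iα (with α = a/R) gives f = kMa.
Eliminating f: Mg sinθ = (1+k)Ma, so a = g sinθ/(1+k) = 9.8 × sin27.6° / 2 ≈ 2.27 m/s².

a ≈ 2.27 m/s²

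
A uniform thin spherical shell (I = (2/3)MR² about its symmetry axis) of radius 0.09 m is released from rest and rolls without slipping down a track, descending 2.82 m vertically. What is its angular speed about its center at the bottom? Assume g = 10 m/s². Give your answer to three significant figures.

ω ≈ 64.6 rad/s

Here I = (2/3)MR², so the shape factor k = I/(MR²) = 2/3.
Since it rolls without slipping, ω = v/R and KE = ½Mv² + ½Iω² = ½(1+k)Mv² = (5/6)Mv².
Energy conservation Mgh = ½(1+k)Mv² gives v = √(2gh/(1+k)) = √(2 × 10 × 2.82 / 1.667) = 5.817 m/s.
Then ω = v/R = 5.817 / 0.09 ≈ 64.6 rad/s.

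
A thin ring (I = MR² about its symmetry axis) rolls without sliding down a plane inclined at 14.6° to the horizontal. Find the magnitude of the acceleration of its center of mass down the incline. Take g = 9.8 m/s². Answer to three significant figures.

With I = MR², the ratio k = I/(MR²) is 1.
Translational: Mg sinθ − f = Ma. Rotational about the CM: fR = Iα = kMRa, so f = kMa.
Eliminating f: Mg sinθ = (1+k)Ma, so a = g sinθ/(1+k) = 9.8 × sin14.6° / 2 ≈ 1.24 m/s².

a ≈ 1.24 m/s²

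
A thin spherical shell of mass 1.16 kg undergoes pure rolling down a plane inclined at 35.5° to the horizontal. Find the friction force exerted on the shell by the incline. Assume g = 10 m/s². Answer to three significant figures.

f ≈ 2.69 N

With I = (2/3)MR², the ratio k = I/(MR²) is 2/3.
Along the incline Mg sinθ − f = Ma, and torque about the center fR = Iα = kMR²(a/R) gives f = kMa.
Combining, a = g sinθ/(1+k) and f = kMa = kMg sinθ/(1+k).
f = (2/3) × 1.16 × 10 × sin35.5° / 1.667 ≈ 2.69 N.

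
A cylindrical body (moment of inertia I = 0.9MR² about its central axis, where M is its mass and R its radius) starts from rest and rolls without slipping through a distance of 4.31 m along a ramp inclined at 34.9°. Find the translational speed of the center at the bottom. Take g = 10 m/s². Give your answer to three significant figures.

With I = 0.9MR², the ratio k = I/(MR²) is 0.9.
Rolling without slipping gives ω = v/R, so the total kinetic energy is ½Mv² + ½Iω² = ½(1+k)Mv² = (19/20)Mv².
The vertical drop is h = L sinθ = 4.31 × sin34.9° = 2.466 m.
Setting Mgh = (19/20)Mv² gives v = √(2gh/(1+k)) = √(2·10·2.466/1.9) ≈ 5.09 m/s.

v ≈ 5.09 m/s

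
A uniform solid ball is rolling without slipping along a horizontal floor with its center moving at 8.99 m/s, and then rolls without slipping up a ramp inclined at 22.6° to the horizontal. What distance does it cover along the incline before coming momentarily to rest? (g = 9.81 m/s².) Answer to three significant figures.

Here I = (2/5)MR², so the shape factor k = I/(MR²) = 0.4.
Rolling without slipping gives ω = v/R, so the total kinetic energy is ½Mv² + ½Iω² = ½(1+k)Mv² = (7/10)Mv².
Setting this equal to Mgh gives the vertical rise h = (1+k)v₀²/(2g) = 1.4×8.99²/(2×9.81) = 5.767 m.
Along the incline, d = h/sinθ = 5.767/sin22.6° ≈ 15.0 m.

d ≈ 15.0 m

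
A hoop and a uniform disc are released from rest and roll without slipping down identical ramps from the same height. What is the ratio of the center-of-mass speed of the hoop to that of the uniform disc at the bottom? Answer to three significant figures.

v_ratio ≈ 0.866

Each satisfies Mgh = ½(1+k)Mv² with k = I/(MR²), so v ∝ 1/√(1+k).
For the hoop k = 1; for the uniform disc k = 0.5.
v₁/v₂ = √((1+k₂)/(1+k₁)) = √(1.5/2) ≈ 0.866.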